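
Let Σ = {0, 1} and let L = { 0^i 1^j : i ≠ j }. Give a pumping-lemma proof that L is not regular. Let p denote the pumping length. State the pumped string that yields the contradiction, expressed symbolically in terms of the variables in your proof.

0^{p+p!} 1^{p+p!}

Assume L is regular; let p be its pumping constant.
Choose w = 0^p 1^{p+p!}. Since p ≠ p+p!, w ∈ L; and |w| ≥ p.
By the pumping lemma, w = xyz with |xy| ≤ p and |y| > 0.
Because |xy| ≤ p and w begins with p copies of 0, we have y = 0^k with 1 ≤ k ≤ p.
Since 1 ≤ k ≤ p, k divides p!; set t = 1 + p!/k. Then xy^t z has p + (p!/k)·k = p + p! copies of 0. Now the 0-count equals the 1-count, so i ≠ j fails. So xy^t z = 0^{p+p!} 1^{p+p!} ∉ L.
This is a contradiction; hence L is not regular.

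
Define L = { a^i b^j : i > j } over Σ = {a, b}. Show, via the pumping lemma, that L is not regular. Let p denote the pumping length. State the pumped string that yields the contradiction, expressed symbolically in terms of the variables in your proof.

Toward a contradiction, assume L is regular with pumping length p.
Choose w = a^{p+1} b^p ∈ L, with |w| = 2p+1 ≥ p.
The pumping lemma gives a decomposition w = xyz where |xy| ≤ p and y is nonempty.
Because |xy| ≤ p and w begins with p copies of a, we have y = a^k with 1 ≤ k ≤ p.
Consider xy^0z = xz = a^{p+1-k} b^p. Since k ≥ 1, the a-count p+1-k is at most p, so i > j fails; thus xz ∉ L.
Contradiction. Therefore L is not regular.

a^{p+1-k} b^p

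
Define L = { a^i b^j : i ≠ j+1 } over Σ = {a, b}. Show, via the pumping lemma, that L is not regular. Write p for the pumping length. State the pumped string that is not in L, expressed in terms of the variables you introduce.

a^{p+p!} b^{p+p!-1}

Assume L is regular; let p be its pumping constant.
Choose w = a^p b^{p+p!-1}. Since p ≠ (p+p!-1)+1 = p+p!, w ∈ L; and |w| ≥ p.
Write w = xyz as guaranteed by the lemma, with |xy| ≤ p and |y| ≥ 1.
Since the first p symbols of w are all a's and |xy| ≤ p, y lies entirely in the leading a-block: y = a^k for some k with 1 ≤ k ≤ p.
Since 1 ≤ k ≤ p, k divides p!; set t = 1 + p!/k. Then xy^t z has p + (p!/k)·k = p + p! copies of a. Now the a-count is p+p! and (b-count)+1 = (p+p!-1)+1 = p+p!, so i ≠ j+1 fails. So xy^t z = a^{p+p!} b^{p+p!-1} ∉ L.
Contradiction. Therefore L is not regular.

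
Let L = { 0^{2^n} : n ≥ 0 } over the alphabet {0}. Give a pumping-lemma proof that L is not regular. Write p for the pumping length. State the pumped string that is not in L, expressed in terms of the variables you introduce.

0^{2^p+k}

Assume L is regular. Let p be the pumping length given by the pumping lemma.
Take w = 0^{2^p} ∈ L with |w| = 2^p ≥ p.
Write w = xyz as guaranteed by the lemma, with |xy| ≤ p and |y| > 0.
Then y = 0^k for some k with 1 ≤ k ≤ p.
Pump with i = 2: xy^2z = 0^{2^p+k}. Since 1 ≤ k ≤ p < 2^p, we have 2^p < 2^p+k < 2^{p+1}, so 2^p+k is not a power of 2. So xy^2z ∉ L.
Contradiction. Therefore L is not regular.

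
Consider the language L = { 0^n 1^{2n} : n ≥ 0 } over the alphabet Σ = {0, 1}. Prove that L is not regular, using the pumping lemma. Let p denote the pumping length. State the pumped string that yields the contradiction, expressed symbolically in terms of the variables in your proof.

Toward a contradiction, assume L is regular with pumping length p.
Take w = 0^p 1^{2p}. Then w ∈ L and |w| = 3p ≥ p.
Write w = xyz as guaranteed by the lemma, with |xy| ≤ p and |y| > 0.
The first p characters of w are 0's, so xy (and hence y) consists only of 0's. Write y = 0^k, 1 ≤ k ≤ p.
Pump with i = 2: xy^2z = 0^{p+k} 1^{2p}. For this to lie in L we would need 2p = 2(p+k), which forces k = 0. But k ≥ 1, so xy^2z ∉ L.
Contradiction. Therefore L is not regular.

0^{p+k} 1^{2p}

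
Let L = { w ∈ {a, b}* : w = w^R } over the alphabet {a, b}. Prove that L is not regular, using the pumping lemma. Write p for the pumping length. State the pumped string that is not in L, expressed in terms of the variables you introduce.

a^{p+k} b a^p

Suppose for contradiction that L is regular, and let p be the pumping length.
Take w = a^p b a^p, a palindrome of length 2p+1 ≥ p.
By the pumping lemma, w = xyz with |xy| ≤ p and y is nonempty.
Since the first p symbols of w are all a's and |xy| ≤ p, y lies entirely in the leading a-block: y = a^k for some k with 1 ≤ k ≤ p.
Pump with i = 2: xy^2z = a^{p+k} b a^p. Its reverse is a^p b a^{p+k}, which differs from xy^2z since k ≥ 1. So xy^2z is not a palindrome and xy^2z ∉ L.
This contradicts the pumping lemma, so L is not regular.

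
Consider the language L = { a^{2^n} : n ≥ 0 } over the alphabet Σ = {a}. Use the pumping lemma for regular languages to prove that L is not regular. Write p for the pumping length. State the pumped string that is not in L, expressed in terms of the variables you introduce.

Assume L is regular; let p be its pumping constant.
Take w = a^{2^p} ∈ L with |w| = 2^p ≥ p.
The pumping lemma gives a decomposition w = xyz where |xy| ≤ p and y is nonempty.
Then y = a^k for some k with 1 ≤ k ≤ p.
Pump with i = 2: xy^2z = a^{2^p+k}. Since 1 ≤ k ≤ p < 2^p, we have 2^p < 2^p+k < 2^{p+1}, so 2^p+k is not a power of 2. So xy^2z ∉ L.
Contradiction. Therefore L is not regular.

a^{2^p+k}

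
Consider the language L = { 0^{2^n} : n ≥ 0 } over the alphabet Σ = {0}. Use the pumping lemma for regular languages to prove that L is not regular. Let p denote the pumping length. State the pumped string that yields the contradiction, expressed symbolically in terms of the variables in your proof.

0^{2^p+k}

Assume L is regular. Let p be the pumping length given by the pumping lemma.
Take w = 0^{2^p} ∈ L with |w| = 2^p ≥ p.
By the pumping lemma, w = xyz with |xy| ≤ p and y is nonempty.
Then y = 0^k for some k with 1 ≤ k ≤ p.
Pump with i = 2: xy^2z = 0^{2^p+k}. Since 1 ≤ k ≤ p < 2^p, we have 2^p < 2^p+k < 2^{p+1}, so 2^p+k is not a power of 2. So xy^2z ∉ L.
Contradiction. Therefore L is not regular.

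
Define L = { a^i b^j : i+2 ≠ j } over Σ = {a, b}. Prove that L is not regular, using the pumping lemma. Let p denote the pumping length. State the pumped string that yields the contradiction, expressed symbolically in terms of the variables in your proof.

Assume L is regular; let p be its pumping constant.
Choose w = a^p b^{p+p!+2}. Since p ≠ (p+p!+2)-2 = p+p!, w ∈ L; and |w| ≥ p.
The pumping lemma gives a decomposition w = xyz where |xy| ≤ p and |y| ≥ 1.
Since the first p symbols of w are all a's and |xy| ≤ p, y lies entirely in the leading a-block: y = a^k for some k with 1 ≤ k ≤ p.
Since 1 ≤ k ≤ p, k divides p!; set t = 1 + p!/k. Then xy^t z has p + (p!/k)·k = p + p! copies of a. Now the a-count is p+p! and (b-count)-2 = (p+p!+2)-2 = p+p!, so i+2 ≠ j fails. So xy^t z = a^{p+p!} b^{p+p!+2} ∉ L.
This contradicts the pumping lemma, so L is not regular.

a^{p+p!} b^{p+p!+2}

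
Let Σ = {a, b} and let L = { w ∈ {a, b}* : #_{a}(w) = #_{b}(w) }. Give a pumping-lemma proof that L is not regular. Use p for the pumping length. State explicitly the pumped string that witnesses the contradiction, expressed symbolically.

Assume L is regular. Let p be the pumping length given by the pumping lemma.
Choose w = a^p b^p ∈ L with |w| = 2p ≥ p.
The pumping lemma gives a decomposition w = xyz where |xy| ≤ p and |y| ≥ 1.
The first p characters of w are a's, so xy (and hence y) consists only of a's. Write y = a^k, 1 ≤ k ≤ p.
Pump with i = 2: xy^2z = a^{p+k} b^p has p+k occurrences of a but only p of b. Since k ≥ 1 the counts differ, so xy^2z ∉ L.
This contradicts the pumping lemma, so L is not regular.

a^{p+k} b^p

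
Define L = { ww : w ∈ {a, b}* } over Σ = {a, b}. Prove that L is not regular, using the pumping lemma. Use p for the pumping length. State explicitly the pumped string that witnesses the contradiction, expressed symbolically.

a^{p+k} b^p a^p b^p

Assume L is regular. Let p be the pumping length given by the pumping lemma.
Take w = a^p b^p a^p b^p = uu where u = a^pb^p; then w ∈ L and |w| = 4p ≥ p.
By the pumping lemma, w = xyz with |xy| ≤ p and |y| ≥ 1.
Because |xy| ≤ p and w begins with p copies of a, we have y = a^k with 1 ≤ k ≤ p.
Pump with i = 2: xy^2z = a^{p+k} b^p a^p b^p, of length 4p+k. Suppose this equals vv. The string starts with a and ends with b, so v does too; thus the boundary between the two copies of v is a b→a transition. There is exactly one such transition, at position 2p+k, so |v| = 2p+k and |vv| = 4p+2k ≠ 4p+k since k ≥ 1. So xy^2z ∉ L.
This is a contradiction; hence L is not regular.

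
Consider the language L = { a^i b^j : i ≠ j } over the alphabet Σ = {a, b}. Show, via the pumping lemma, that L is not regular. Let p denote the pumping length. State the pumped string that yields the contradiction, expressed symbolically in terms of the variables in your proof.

a^{p+p!} b^{p+p!}

Toward a contradiction, assume L is regular with pumping length p.
Choose w = a^p b^{p+p!}. Since p ≠ p+p!, w ∈ L; and |w| ≥ p.
Write w = xyz as guaranteed by the lemma, with |xy| ≤ p and y is nonempty.
Since the first p symbols of w are all a's and |xy| ≤ p, y lies entirely in the leading a-block: y = a^k for some k with 1 ≤ k ≤ p.
Since 1 ≤ k ≤ p, k divides p!; set t = 1 + p!/k. Then xy^t z has p + (p!/k)·k = p + p! copies of a. Now the a-count equals the b-count, so i ≠ j fails. So xy^t z = a^{p+p!} b^{p+p!} ∉ L.
Contradiction. Therefore L is not regular.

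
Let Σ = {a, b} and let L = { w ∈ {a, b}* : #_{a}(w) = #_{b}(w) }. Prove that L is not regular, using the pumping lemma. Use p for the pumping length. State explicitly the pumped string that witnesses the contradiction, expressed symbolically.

Suppose for contradiction that L is regular, and let p be the pumping length.
Choose w = a^p b^p ∈ L with |w| = 2p ≥ p.
Write w = xyz as guaranteed by the lemma, with |xy| ≤ p and y is nonempty.
Since the first p symbols of w are all a's and |xy| ≤ p, y lies entirely in the leading a-block: y = a^k for some k with 1 ≤ k ≤ p.
Pump with i = 2: xy^2z = a^{p+k} b^p has p+k occurrences of a but only p of b. Since k ≥ 1 the counts differ, so xy^2z ∉ L.
This is a contradiction; hence L is not regular.

a^{p+k} b^p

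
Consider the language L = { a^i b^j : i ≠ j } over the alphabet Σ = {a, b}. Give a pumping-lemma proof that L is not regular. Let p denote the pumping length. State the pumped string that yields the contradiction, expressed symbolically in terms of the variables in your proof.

a^{p+p!} b^{p+p!}

Assume L is regular; let p be its pumping constant.
Choose w = a^p b^{p+p!}. Since p ≠ p+p!, w ∈ L; and |w| ≥ p.
The pumping lemma gives a decomposition w = xyz where |xy| ≤ p and y is nonempty.
The first p characters of w are a's, so xy (and hence y) consists only of a's. Write y = a^k, 1 ≤ k ≤ p.
Since 1 ≤ k ≤ p, k divides p!; set t = 1 + p!/k. Then xy^t z has p + (p!/k)·k = p + p! copies of a. Now the a-count equals the b-count, so i ≠ j fails. So xy^t z = a^{p+p!} b^{p+p!} ∉ L.
Contradiction. Therefore L is not regular.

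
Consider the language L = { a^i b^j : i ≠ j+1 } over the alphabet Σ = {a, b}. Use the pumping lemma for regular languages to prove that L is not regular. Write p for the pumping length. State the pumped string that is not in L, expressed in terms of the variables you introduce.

a^{p+p!} b^{p+p!-1}

Suppose for contradiction that L is regular, and let p be the pumping length.
Choose w = a^p b^{p+p!-1}. Since p ≠ (p+p!-1)+1 = p+p!, w ∈ L; and |w| ≥ p.
By the pumping lemma, w = xyz with |xy| ≤ p and |y| > 0.
The first p characters of w are a's, so xy (and hence y) consists only of a's. Write y = a^k, 1 ≤ k ≤ p.
Since 1 ≤ k ≤ p, k divides p!; set t = 1 + p!/k. Then xy^t z has p + (p!/k)·k = p + p! copies of a. Now the a-count is p+p! and (b-count)+1 = (p+p!-1)+1 = p+p!, so i ≠ j+1 fails. So xy^t z = a^{p+p!} b^{p+p!-1} ∉ L.
Contradiction. Therefore L is not regular.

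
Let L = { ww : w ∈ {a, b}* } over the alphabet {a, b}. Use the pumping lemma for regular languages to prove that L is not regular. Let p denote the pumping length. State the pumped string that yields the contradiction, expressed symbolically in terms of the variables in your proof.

a^{p+k} b^p a^p b^p

Assume L is regular; let p be its pumping constant.
Take w = a^p b^p a^p b^p = uu where u = a^pb^p; then w ∈ L and |w| = 4p ≥ p.
Write w = xyz as guaranteed by the lemma, with |xy| ≤ p and |y| > 0.
The first p characters of w are a's, so xy (and hence y) consists only of a's. Write y = a^k, 1 ≤ k ≤ p.
Pump with i = 2: xy^2z = a^{p+k} b^p a^p b^p, of length 4p+k. Suppose this equals vv. The string starts with a and ends with b, so v does too; thus the boundary between the two copies of v is a b→a transition. There is exactly one such transition, at position 2p+k, so |v| = 2p+k and |vv| = 4p+2k ≠ 4p+k since k ≥ 1. So xy^2z ∉ L.
This is a contradiction; hence L is not regular.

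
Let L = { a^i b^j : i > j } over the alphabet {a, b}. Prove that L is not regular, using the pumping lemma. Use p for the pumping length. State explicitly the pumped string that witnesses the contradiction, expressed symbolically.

Assume L is regular; let p be its pumping constant.
Choose w = a^{p+1} b^p ∈ L, with |w| = 2p+1 ≥ p.
Write w = xyz as guaranteed by the lemma, with |xy| ≤ p and |y| ≥ 1.
Since the first p symbols of w are all a's and |xy| ≤ p, y lies entirely in the leading a-block: y = a^k for some k with 1 ≤ k ≤ p.
Consider xy^0z = xz = a^{p+1-k} b^p. Since k ≥ 1, the a-count p+1-k is at most p, so i > j fails; thus xz ∉ L.
This contradicts the pumping lemma, so L is not regular.

a^{p+1-k} b^p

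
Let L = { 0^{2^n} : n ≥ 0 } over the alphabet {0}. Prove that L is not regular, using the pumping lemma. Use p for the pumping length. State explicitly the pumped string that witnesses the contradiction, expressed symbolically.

0^{2^p+k}

Toward a contradiction, assume L is regular with pumping length p.
Take w = 0^{2^p} ∈ L with |w| = 2^p ≥ p.
By the pumping lemma, w = xyz with |xy| ≤ p and y is nonempty.
Then y = 0^k for some k with 1 ≤ k ≤ p.
Pump with i = 2: xy^2z = 0^{2^p+k}. Since 1 ≤ k ≤ p < 2^p, we have 2^p < 2^p+k < 2^{p+1}, so 2^p+k is not a power of 2. So xy^2z ∉ L.
This is a contradiction; hence L is not regular.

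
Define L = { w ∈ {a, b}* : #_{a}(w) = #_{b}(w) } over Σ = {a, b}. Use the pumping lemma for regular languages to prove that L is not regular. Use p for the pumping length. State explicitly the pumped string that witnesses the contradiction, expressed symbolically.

Suppose for contradiction that L is regular, and let p be the pumping length.
Choose w = a^p b^p ∈ L with |w| = 2p ≥ p.
By the pumping lemma, w = xyz with |xy| ≤ p and |y| > 0.
Because |xy| ≤ p and w begins with p copies of a, we have y = a^k with 1 ≤ k ≤ p.
Pump with i = 2: xy^2z = a^{p+k} b^p has p+k occurrences of a but only p of b. Since k ≥ 1 the counts differ, so xy^2z ∉ L.
This contradicts the pumping lemma, so L is not regular.

a^{p+k} b^p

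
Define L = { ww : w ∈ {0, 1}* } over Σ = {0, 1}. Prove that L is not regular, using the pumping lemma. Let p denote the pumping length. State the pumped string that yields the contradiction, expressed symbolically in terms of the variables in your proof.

0^{p+k} 1^p 0^p 1^p

Assume L is regular; let p be its pumping constant.
Take w = 0^p 1^p 0^p 1^p = uu where u = 0^p1^p; then w ∈ L and |w| = 4p ≥ p.
Write w = xyz as guaranteed by the lemma, with |xy| ≤ p and y is nonempty.
Because |xy| ≤ p and w begins with p copies of 0, we have y = 0^k with 1 ≤ k ≤ p.
Pump with i = 2: xy^2z = 0^{p+k} 1^p 0^p 1^p, of length 4p+k. Suppose this equals vv. The string starts with 0 and ends with 1, so v does too; thus the boundary between the two copies of v is a 1→0 transition. There is exactly one such transition, at position 2p+k, so |v| = 2p+k and |vv| = 4p+2k ≠ 4p+k since k ≥ 1. So xy^2z ∉ L.
This contradicts the pumping lemma, so L is not regular.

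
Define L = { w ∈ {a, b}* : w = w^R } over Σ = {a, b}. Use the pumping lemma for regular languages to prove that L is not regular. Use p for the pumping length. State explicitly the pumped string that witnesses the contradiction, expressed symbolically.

a^{p+k} b a^p

Suppose for contradiction that L is regular, and let p be the pumping length.
Take w = a^p b a^p, a palindrome of length 2p+1 ≥ p.
Write w = xyz as guaranteed by the lemma, with |xy| ≤ p and y is nonempty.
The first p characters of w are a's, so xy (and hence y) consists only of a's. Write y = a^k, 1 ≤ k ≤ p.
Pump with i = 2: xy^2z = a^{p+k} b a^p. Its reverse is a^p b a^{p+k}, which differs from xy^2z since k ≥ 1. So xy^2z is not a palindrome and xy^2z ∉ L.
This contradicts the pumping lemma, so L is not regular.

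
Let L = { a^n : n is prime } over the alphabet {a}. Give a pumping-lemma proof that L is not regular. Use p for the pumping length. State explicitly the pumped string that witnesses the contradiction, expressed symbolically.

a^{q(1+k)}

Assume L is regular; let p be its pumping constant.
Let q be a prime with q ≥ p+2 (infinitely many primes exist), and take w = a^q ∈ L with |w| = q ≥ p.
The pumping lemma gives a decomposition w = xyz where |xy| ≤ p and |y| ≥ 1.
Then y = a^k for some k with 1 ≤ k ≤ p.
Since 1 ≤ k ≤ p, |xz| = q-k. Pump with i = q+1: |xy^{q+1}z| = (q-k)+(q+1)k = q+qk = q(1+k), which is composite (both factors ≥ 2). So xy^{q+1}z = a^{q(1+k)} ∉ L.
This contradicts the pumping lemma, so L is not regular.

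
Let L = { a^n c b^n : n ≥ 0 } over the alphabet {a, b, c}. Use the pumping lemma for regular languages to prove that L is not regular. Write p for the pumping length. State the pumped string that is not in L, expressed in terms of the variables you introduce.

a^{p+k} c b^p

Suppose for contradiction that L is regular, and let p be the pumping length.
Take w = a^p c b^p ∈ L with |w| = 2p+1 ≥ p.
Write w = xyz as guaranteed by the lemma, with |xy| ≤ p and |y| ≥ 1.
Because |xy| ≤ p and w begins with p copies of a, we have y = a^k with 1 ≤ k ≤ p.
Pump with i = 2: xy^2z = a^{p+k} c b^p, which would require p+k = p. But k ≥ 1, so xy^2z ∉ L.
Contradiction. Therefore L is not regular.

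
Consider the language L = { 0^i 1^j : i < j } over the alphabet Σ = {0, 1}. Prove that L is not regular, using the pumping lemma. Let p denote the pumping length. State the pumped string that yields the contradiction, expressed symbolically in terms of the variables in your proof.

0^{p+k} 1^{p+1}

Suppose for contradiction that L is regular, and let p be the pumping length.
Choose w = 0^p 1^{p+1} ∈ L, with |w| = 2p+1 ≥ p.
By the pumping lemma, w = xyz with |xy| ≤ p and |y| ≥ 1.
The first p characters of w are 0's, so xy (and hence y) consists only of 0's. Write y = 0^k, 1 ≤ k ≤ p.
Consider xy^2z = 0^{p+k} 1^{p+1}. Since k ≥ 1, the 0-count p+k is at least p+1, so i < j fails; thus xy^2z ∉ L.
This is a contradiction; hence L is not regular.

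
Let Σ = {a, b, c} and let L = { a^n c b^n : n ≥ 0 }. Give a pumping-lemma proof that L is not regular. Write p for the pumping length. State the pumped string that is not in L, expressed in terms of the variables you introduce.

Assume L is regular; let p be its pumping constant.
Take w = a^p c b^p ∈ L with |w| = 2p+1 ≥ p.
By the pumping lemma, w = xyz with |xy| ≤ p and |y| ≥ 1.
The first p characters of w are a's, so xy (and hence y) consists only of a's. Write y = a^k, 1 ≤ k ≤ p.
Pump with i = 2: xy^2z = a^{p+k} c b^p, which would require p+k = p. But k ≥ 1, so xy^2z ∉ L.
This contradicts the pumping lemma, so L is not regular.

a^{p+k} c b^p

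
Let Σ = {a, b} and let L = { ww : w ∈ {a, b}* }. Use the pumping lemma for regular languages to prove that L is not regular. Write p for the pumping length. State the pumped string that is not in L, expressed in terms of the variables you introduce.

Assume L is regular; let p be its pumping constant.
Take w = a^p b^p a^p b^p = uu where u = a^pb^p; then w ∈ L and |w| = 4p ≥ p.
Write w = xyz as guaranteed by the lemma, with |xy| ≤ p and |y| > 0.
Because |xy| ≤ p and w begins with p copies of a, we have y = a^k with 1 ≤ k ≤ p.
Pump with i = 2: xy^2z = a^{p+k} b^p a^p b^p, of length 4p+k. Suppose this equals vv. The string starts with a and ends with b, so v does too; thus the boundary between the two copies of v is a b→a transition. There is exactly one such transition, at position 2p+k, so |v| = 2p+k and |vv| = 4p+2k ≠ 4p+k since k ≥ 1. So xy^2z ∉ L.
This contradicts the pumping lemma, so L is not regular.

a^{p+k} b^p a^p b^p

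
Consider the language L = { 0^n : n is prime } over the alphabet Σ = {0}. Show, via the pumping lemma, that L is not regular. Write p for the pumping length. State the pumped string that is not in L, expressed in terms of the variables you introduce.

0^{q(1+k)}

Suppose for contradiction that L is regular, and let p be the pumping length.
Let q be a prime with q ≥ p+2 (infinitely many primes exist), and take w = 0^q ∈ L with |w| = q ≥ p.
Write w = xyz as guaranteed by the lemma, with |xy| ≤ p and y is nonempty.
Then y = 0^k for some k with 1 ≤ k ≤ p.
Since 1 ≤ k ≤ p, |xz| = q-k. Pump with i = q+1: |xy^{q+1}z| = (q-k)+(q+1)k = q+qk = q(1+k), which is composite (both factors ≥ 2). So xy^{q+1}z = 0^{q(1+k)} ∉ L.
Contradiction. Therefore L is not regular.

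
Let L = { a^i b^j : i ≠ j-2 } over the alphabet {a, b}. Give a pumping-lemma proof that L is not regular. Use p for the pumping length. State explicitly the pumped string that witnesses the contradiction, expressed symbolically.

a^{p+p!} b^{p+p!+2}

Suppose for contradiction that L is regular, and let p be the pumping length.
Choose w = a^p b^{p+p!+2}. Since p ≠ (p+p!+2)-2 = p+p!, w ∈ L; and |w| ≥ p.
By the pumping lemma, w = xyz with |xy| ≤ p and y is nonempty.
The first p characters of w are a's, so xy (and hence y) consists only of a's. Write y = a^k, 1 ≤ k ≤ p.
Since 1 ≤ k ≤ p, k divides p!; set t = 1 + p!/k. Then xy^t z has p + (p!/k)·k = p + p! copies of a. Now the a-count is p+p! and (b-count)-2 = (p+p!+2)-2 = p+p!, so i ≠ j-2 fails. So xy^t z = a^{p+p!} b^{p+p!+2} ∉ L.
This is a contradiction; hence L is not regular.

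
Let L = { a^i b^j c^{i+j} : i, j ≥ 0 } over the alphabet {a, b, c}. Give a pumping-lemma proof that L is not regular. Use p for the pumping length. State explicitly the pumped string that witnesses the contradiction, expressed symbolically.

Assume L is regular. Let p be the pumping length given by the pumping lemma.
Take w = a^p b^p c^{2p} ∈ L (with i=j=p, i+j=2p), |w| = 4p ≥ p.
By the pumping lemma, w = xyz with |xy| ≤ p and |y| ≥ 1.
Since the first p symbols of w are all a's and |xy| ≤ p, y lies entirely in the leading a-block: y = a^k for some k with 1 ≤ k ≤ p.
Consider xy^2z = a^{p+k} b^p c^{2p}. Now the a- and b-counts sum to 2p+k, but the c-count is 2p ≠ 2p+k. So xy^2z ∉ L.
This contradicts the pumping lemma, so L is not regular.

a^{p+k} b^p c^{2p}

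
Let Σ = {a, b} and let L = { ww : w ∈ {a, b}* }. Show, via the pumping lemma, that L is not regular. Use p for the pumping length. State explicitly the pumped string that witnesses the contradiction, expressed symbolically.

a^{p+k} b^p a^p b^p

Suppose for contradiction that L is regular, and let p be the pumping length.
Take w = a^p b^p a^p b^p = uu where u = a^pb^p; then w ∈ L and |w| = 4p ≥ p.
The pumping lemma gives a decomposition w = xyz where |xy| ≤ p and |y| ≥ 1.
The first p characters of w are a's, so xy (and hence y) consists only of a's. Write y = a^k, 1 ≤ k ≤ p.
Pump with i = 2: xy^2z = a^{p+k} b^p a^p b^p, of length 4p+k. Suppose this equals vv. The string starts with a and ends with b, so v does too; thus the boundary between the two copies of v is a b→a transition. There is exactly one such transition, at position 2p+k, so |v| = 2p+k and |vv| = 4p+2k ≠ 4p+k since k ≥ 1. So xy^2z ∉ L.
This is a contradiction; hence L is not regular.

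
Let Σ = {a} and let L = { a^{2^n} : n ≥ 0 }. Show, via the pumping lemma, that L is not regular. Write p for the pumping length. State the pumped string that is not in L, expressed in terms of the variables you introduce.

Assume L is regular. Let p be the pumping length given by the pumping lemma.
Take w = a^{2^p} ∈ L with |w| = 2^p ≥ p.
The pumping lemma gives a decomposition w = xyz where |xy| ≤ p and y is nonempty.
Then y = a^k for some k with 1 ≤ k ≤ p.
Pump with i = 2: xy^2z = a^{2^p+k}. Since 1 ≤ k ≤ p < 2^p, we have 2^p < 2^p+k < 2^{p+1}, so 2^p+k is not a power of 2. So xy^2z ∉ L.
This contradicts the pumping lemma, so L is not regular.

a^{2^p+k}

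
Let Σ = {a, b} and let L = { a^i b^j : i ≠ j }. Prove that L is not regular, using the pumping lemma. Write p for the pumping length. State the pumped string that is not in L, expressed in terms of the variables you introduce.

a^{p+p!} b^{p+p!}

Assume L is regular; let p be its pumping constant.
Choose w = a^p b^{p+p!}. Since p ≠ p+p!, w ∈ L; and |w| ≥ p.
The pumping lemma gives a decomposition w = xyz where |xy| ≤ p and |y| > 0.
Because |xy| ≤ p and w begins with p copies of a, we have y = a^k with 1 ≤ k ≤ p.
Since 1 ≤ k ≤ p, k divides p!; set t = 1 + p!/k. Then xy^t z has p + (p!/k)·k = p + p! copies of a. Now the a-count equals the b-count, so i ≠ j fails. So xy^t z = a^{p+p!} b^{p+p!} ∉ L.
Contradiction. Therefore L is not regular.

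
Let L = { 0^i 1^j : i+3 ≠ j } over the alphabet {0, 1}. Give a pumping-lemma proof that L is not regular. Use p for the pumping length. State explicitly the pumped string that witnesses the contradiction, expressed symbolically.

0^{p+p!} 1^{p+p!+3}

Suppose for contradiction that L is regular, and let p be the pumping length.
Choose w = 0^p 1^{p+p!+3}. Since p ≠ (p+p!+3)-3 = p+p!, w ∈ L; and |w| ≥ p.
The pumping lemma gives a decomposition w = xyz where |xy| ≤ p and y is nonempty.
Because |xy| ≤ p and w begins with p copies of 0, we have y = 0^k with 1 ≤ k ≤ p.
Since 1 ≤ k ≤ p, k divides p!; set t = 1 + p!/k. Then xy^t z has p + (p!/k)·k = p + p! copies of 0. Now the 0-count is p+p! and (1-count)-3 = (p+p!+3)-3 = p+p!, so i+3 ≠ j fails. So xy^t z = 0^{p+p!} 1^{p+p!+3} ∉ L.
This contradicts the pumping lemma, so L is not regular.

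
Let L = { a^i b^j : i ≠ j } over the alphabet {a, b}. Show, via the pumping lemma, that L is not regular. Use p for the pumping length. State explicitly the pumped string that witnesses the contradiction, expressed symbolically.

Toward a contradiction, assume L is regular with pumping length p.
Choose w = a^p b^{p+p!}. Since p ≠ p+p!, w ∈ L; and |w| ≥ p.
Write w = xyz as guaranteed by the lemma, with |xy| ≤ p and |y| ≥ 1.
Because |xy| ≤ p and w begins with p copies of a, we have y = a^k with 1 ≤ k ≤ p.
Since 1 ≤ k ≤ p, k divides p!; set t = 1 + p!/k. Then xy^t z has p + (p!/k)·k = p + p! copies of a. Now the a-count equals the b-count, so i ≠ j fails. So xy^t z = a^{p+p!} b^{p+p!} ∉ L.
This is a contradiction; hence L is not regular.

a^{p+p!} b^{p+p!}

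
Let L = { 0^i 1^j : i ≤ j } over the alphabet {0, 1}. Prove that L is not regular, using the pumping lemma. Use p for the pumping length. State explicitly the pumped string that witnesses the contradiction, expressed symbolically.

0^{p+k} 1^p

Assume L is regular; let p be its pumping constant.
Choose w = 0^p 1^p ∈ L, with |w| = 2p ≥ p.
Write w = xyz as guaranteed by the lemma, with |xy| ≤ p and |y| ≥ 1.
The first p characters of w are 0's, so xy (and hence y) consists only of 0's. Write y = 0^k, 1 ≤ k ≤ p.
Consider xy^2z = 0^{p+k} 1^p. Since k ≥ 1, the 0-count p+k exceeds the 1-count p, so i ≤ j fails; thus xy^2z ∉ L.
This contradicts the pumping lemma, so L is not regular.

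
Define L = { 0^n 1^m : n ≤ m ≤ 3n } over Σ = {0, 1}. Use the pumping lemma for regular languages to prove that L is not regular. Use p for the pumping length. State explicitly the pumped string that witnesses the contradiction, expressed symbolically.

0^{p+k} 1^p

Toward a contradiction, assume L is regular with pumping length p.
Take w = 0^p 1^p ∈ L (since p ≤ p ≤ 3p), with |w| = 2p ≥ p.
The pumping lemma gives a decomposition w = xyz where |xy| ≤ p and y is nonempty.
The first p characters of w are 0's, so xy (and hence y) consists only of 0's. Write y = 0^k, 1 ≤ k ≤ p.
Pump with i = 2: xy^2z = 0^{p+k} 1^p. Now n = p+k > p = m, so the condition n ≤ m fails. Thus xy^2z ∉ L.
This is a contradiction; hence L is not regular.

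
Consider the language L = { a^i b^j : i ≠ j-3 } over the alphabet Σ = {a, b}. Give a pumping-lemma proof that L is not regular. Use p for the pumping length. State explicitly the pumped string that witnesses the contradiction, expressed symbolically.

Assume L is regular. Let p be the pumping length given by the pumping lemma.
Choose w = a^p b^{p+p!+3}. Since p ≠ (p+p!+3)-3 = p+p!, w ∈ L; and |w| ≥ p.
Write w = xyz as guaranteed by the lemma, with |xy| ≤ p and |y| > 0.
The first p characters of w are a's, so xy (and hence y) consists only of a's. Write y = a^k, 1 ≤ k ≤ p.
Since 1 ≤ k ≤ p, k divides p!; set t = 1 + p!/k. Then xy^t z has p + (p!/k)·k = p + p! copies of a. Now the a-count is p+p! and (b-count)-3 = (p+p!+3)-3 = p+p!, so i ≠ j-3 fails. So xy^t z = a^{p+p!} b^{p+p!+3} ∉ L.
Contradiction. Therefore L is not regular.

a^{p+p!} b^{p+p!+3}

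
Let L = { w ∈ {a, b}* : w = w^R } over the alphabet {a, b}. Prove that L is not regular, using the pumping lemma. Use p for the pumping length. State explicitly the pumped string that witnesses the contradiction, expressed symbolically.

Assume L is regular. Let p be the pumping length given by the pumping lemma.
Take w = a^p b a^p, a palindrome of length 2p+1 ≥ p.
The pumping lemma gives a decomposition w = xyz where |xy| ≤ p and |y| ≥ 1.
The first p characters of w are a's, so xy (and hence y) consists only of a's. Write y = a^k, 1 ≤ k ≤ p.
Pump with i = 2: xy^2z = a^{p+k} b a^p. Its reverse is a^p b a^{p+k}, which differs from xy^2z since k ≥ 1. So xy^2z is not a palindrome and xy^2z ∉ L.
Contradiction. Therefore L is not regular.

a^{p+k} b a^p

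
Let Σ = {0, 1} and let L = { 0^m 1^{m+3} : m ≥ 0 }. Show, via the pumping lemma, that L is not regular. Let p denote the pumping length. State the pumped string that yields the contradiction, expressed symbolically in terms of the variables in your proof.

Assume L is regular; let p be its pumping constant.
Take w = 0^p 1^{p+3}. Then w ∈ L and |w| = 2p+3 ≥ p.
The pumping lemma gives a decomposition w = xyz where |xy| ≤ p and |y| > 0.
The first p characters of w are 0's, so xy (and hence y) consists only of 0's. Write y = 0^k, 1 ≤ k ≤ p.
Pump with i = 2: xy^2z = 0^{p+k} 1^{p+3}. For this to lie in L we would need p+3 = (p+k)+3, which forces k = 0. But k ≥ 1, so xy^2z ∉ L.
Contradiction. Therefore L is not regular.

0^{p+k} 1^{p+3}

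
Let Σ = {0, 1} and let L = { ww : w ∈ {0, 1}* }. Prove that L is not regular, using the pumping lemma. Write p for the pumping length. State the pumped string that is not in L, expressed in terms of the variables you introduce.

Assume L is regular; let p be its pumping constant.
Take w = 0^p 1^p 0^p 1^p = uu where u = 0^p1^p; then w ∈ L and |w| = 4p ≥ p.
By the pumping lemma, w = xyz with |xy| ≤ p and |y| ≥ 1.
The first p characters of w are 0's, so xy (and hence y) consists only of 0's. Write y = 0^k, 1 ≤ k ≤ p.
Pump with i = 2: xy^2z = 0^{p+k} 1^p 0^p 1^p, of length 4p+k. Suppose this equals vv. The string starts with 0 and ends with 1, so v does too; thus the boundary between the two copies of v is a 1→0 transition. There is exactly one such transition, at position 2p+k, so |v| = 2p+k and |vv| = 4p+2k ≠ 4p+k since k ≥ 1. So xy^2z ∉ L.
This is a contradiction; hence L is not regular.

0^{p+k} 1^p 0^p 1^p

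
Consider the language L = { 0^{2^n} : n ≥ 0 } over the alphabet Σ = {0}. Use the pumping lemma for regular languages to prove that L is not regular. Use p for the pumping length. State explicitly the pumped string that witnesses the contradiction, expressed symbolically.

Toward a contradiction, assume L is regular with pumping length p.
Take w = 0^{2^p} ∈ L with |w| = 2^p ≥ p.
The pumping lemma gives a decomposition w = xyz where |xy| ≤ p and |y| > 0.
Then y = 0^k for some k with 1 ≤ k ≤ p.
Pump with i = 2: xy^2z = 0^{2^p+k}. Since 1 ≤ k ≤ p < 2^p, we have 2^p < 2^p+k < 2^{p+1}, so 2^p+k is not a power of 2. So xy^2z ∉ L.
This contradicts the pumping lemma, so L is not regular.

0^{2^p+k}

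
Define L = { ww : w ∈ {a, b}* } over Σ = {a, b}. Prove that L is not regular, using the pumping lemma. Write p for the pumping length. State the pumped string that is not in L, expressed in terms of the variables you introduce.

Assume L is regular; let p be its pumping constant.
Take w = a^p b^p a^p b^p = uu where u = a^pb^p; then w ∈ L and |w| = 4p ≥ p.
The pumping lemma gives a decomposition w = xyz where |xy| ≤ p and y is nonempty.
The first p characters of w are a's, so xy (and hence y) consists only of a's. Write y = a^k, 1 ≤ k ≤ p.
Pump with i = 2: xy^2z = a^{p+k} b^p a^p b^p, of length 4p+k. Suppose this equals vv. The string starts with a and ends with b, so v does too; thus the boundary between the two copies of v is a b→a transition. There is exactly one such transition, at position 2p+k, so |v| = 2p+k and |vv| = 4p+2k ≠ 4p+k since k ≥ 1. So xy^2z ∉ L.
This contradicts the pumping lemma, so L is not regular.

a^{p+k} b^p a^p b^p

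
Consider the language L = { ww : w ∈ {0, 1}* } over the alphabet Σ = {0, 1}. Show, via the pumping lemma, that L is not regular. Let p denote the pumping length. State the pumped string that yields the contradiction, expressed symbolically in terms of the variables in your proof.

0^{p+k} 1^p 0^p 1^p

Suppose for contradiction that L is regular, and let p be the pumping length.
Take w = 0^p 1^p 0^p 1^p = uu where u = 0^p1^p; then w ∈ L and |w| = 4p ≥ p.
The pumping lemma gives a decomposition w = xyz where |xy| ≤ p and |y| > 0.
Since the first p symbols of w are all 0's and |xy| ≤ p, y lies entirely in the leading 0-block: y = 0^k for some k with 1 ≤ k ≤ p.
Pump with i = 2: xy^2z = 0^{p+k} 1^p 0^p 1^p, of length 4p+k. Suppose this equals vv. The string starts with 0 and ends with 1, so v does too; thus the boundary between the two copies of v is a 1→0 transition. There is exactly one such transition, at position 2p+k, so |v| = 2p+k and |vv| = 4p+2k ≠ 4p+k since k ≥ 1. So xy^2z ∉ L.
This contradicts the pumping lemma, so L is not regular.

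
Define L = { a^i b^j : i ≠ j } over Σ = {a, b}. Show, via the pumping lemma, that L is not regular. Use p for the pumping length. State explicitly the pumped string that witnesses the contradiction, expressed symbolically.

Assume L is regular; let p be its pumping constant.
Choose w = a^p b^{p+p!}. Since p ≠ p+p!, w ∈ L; and |w| ≥ p.
Write w = xyz as guaranteed by the lemma, with |xy| ≤ p and |y| > 0.
Because |xy| ≤ p and w begins with p copies of a, we have y = a^k with 1 ≤ k ≤ p.
Since 1 ≤ k ≤ p, k divides p!; set t = 1 + p!/k. Then xy^t z has p + (p!/k)·k = p + p! copies of a. Now the a-count equals the b-count, so i ≠ j fails. So xy^t z = a^{p+p!} b^{p+p!} ∉ L.
Contradiction. Therefore L is not regular.

a^{p+p!} b^{p+p!}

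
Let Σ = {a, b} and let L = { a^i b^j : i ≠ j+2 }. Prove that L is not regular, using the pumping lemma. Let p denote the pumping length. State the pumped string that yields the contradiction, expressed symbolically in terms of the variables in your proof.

a^{p+p!} b^{p+p!-2}

Toward a contradiction, assume L is regular with pumping length p.
Choose w = a^p b^{p+p!-2}. Since p ≠ (p+p!-2)+2 = p+p!, w ∈ L; and |w| ≥ p.
The pumping lemma gives a decomposition w = xyz where |xy| ≤ p and |y| > 0.
The first p characters of w are a's, so xy (and hence y) consists only of a's. Write y = a^k, 1 ≤ k ≤ p.
Since 1 ≤ k ≤ p, k divides p!; set t = 1 + p!/k. Then xy^t z has p + (p!/k)·k = p + p! copies of a. Now the a-count is p+p! and (b-count)+2 = (p+p!-2)+2 = p+p!, so i ≠ j+2 fails. So xy^t z = a^{p+p!} b^{p+p!-2} ∉ L.
This contradicts the pumping lemma, so L is not regular.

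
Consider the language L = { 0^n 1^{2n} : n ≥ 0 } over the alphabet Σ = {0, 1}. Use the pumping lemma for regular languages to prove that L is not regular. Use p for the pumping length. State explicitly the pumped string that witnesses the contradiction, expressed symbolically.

Assume L is regular. Let p be the pumping length given by the pumping lemma.
Choose w = 0^p 1^{2p}, which is in L with |w| = 3p ≥ p.
By the pumping lemma, w = xyz with |xy| ≤ p and |y| > 0.
Since the first p symbols of w are all 0's and |xy| ≤ p, y lies entirely in the leading 0-block: y = 0^k for some k with 1 ≤ k ≤ p.
Pump with i = 2: xy^2z = 0^{p+k} 1^{2p}. For this to lie in L we would need 2p = 2(p+k), which forces k = 0. But k ≥ 1, so xy^2z ∉ L.
This contradicts the pumping lemma, so L is not regular.

0^{p+k} 1^{2p}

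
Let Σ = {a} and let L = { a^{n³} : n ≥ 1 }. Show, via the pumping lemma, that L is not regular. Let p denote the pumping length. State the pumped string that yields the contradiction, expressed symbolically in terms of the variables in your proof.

a^{p³+k}

Assume L is regular. Let p be the pumping length given by the pumping lemma.
Take w = a^{p³} ∈ L with |w| = p³ ≥ p.
Write w = xyz as guaranteed by the lemma, with |xy| ≤ p and |y| > 0.
Then y = a^k for some k with 1 ≤ k ≤ p.
Pump with i = 2: xy^2z = a^{p³+k}. Since 1 ≤ k ≤ p, p³ < p³+k ≤ p³+p < p³+3p²+3p+1 = (p+1)³, so p³+k is not a perfect cube. So xy^2z ∉ L.
This contradicts the pumping lemma, so L is not regular.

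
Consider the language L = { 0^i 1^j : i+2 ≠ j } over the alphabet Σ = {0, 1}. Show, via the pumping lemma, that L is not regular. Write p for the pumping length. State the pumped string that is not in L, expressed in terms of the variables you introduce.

0^{p+p!} 1^{p+p!+2}

Suppose for contradiction that L is regular, and let p be the pumping length.
Choose w = 0^p 1^{p+p!+2}. Since p ≠ (p+p!+2)-2 = p+p!, w ∈ L; and |w| ≥ p.
By the pumping lemma, w = xyz with |xy| ≤ p and y is nonempty.
Because |xy| ≤ p and w begins with p copies of 0, we have y = 0^k with 1 ≤ k ≤ p.
Since 1 ≤ k ≤ p, k divides p!; set t = 1 + p!/k. Then xy^t z has p + (p!/k)·k = p + p! copies of 0. Now the 0-count is p+p! and (1-count)-2 = (p+p!+2)-2 = p+p!, so i+2 ≠ j fails. So xy^t z = 0^{p+p!} 1^{p+p!+2} ∉ L.
This is a contradiction; hence L is not regular.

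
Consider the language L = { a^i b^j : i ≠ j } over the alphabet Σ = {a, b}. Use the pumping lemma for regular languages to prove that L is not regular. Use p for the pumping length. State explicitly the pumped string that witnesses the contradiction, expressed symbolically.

Toward a contradiction, assume L is regular with pumping length p.
Choose w = a^p b^{p+p!}. Since p ≠ p+p!, w ∈ L; and |w| ≥ p.
The pumping lemma gives a decomposition w = xyz where |xy| ≤ p and |y| ≥ 1.
Since the first p symbols of w are all a's and |xy| ≤ p, y lies entirely in the leading a-block: y = a^k for some k with 1 ≤ k ≤ p.
Since 1 ≤ k ≤ p, k divides p!; set t = 1 + p!/k. Then xy^t z has p + (p!/k)·k = p + p! copies of a. Now the a-count equals the b-count, so i ≠ j fails. So xy^t z = a^{p+p!} b^{p+p!} ∉ L.
This is a contradiction; hence L is not regular.

a^{p+p!} b^{p+p!}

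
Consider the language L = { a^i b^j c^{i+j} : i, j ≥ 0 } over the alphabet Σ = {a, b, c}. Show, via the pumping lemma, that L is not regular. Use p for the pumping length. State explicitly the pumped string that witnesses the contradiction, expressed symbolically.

Suppose for contradiction that L is regular, and let p be the pumping length.
Take w = a^p b^p c^{2p} ∈ L (with i=j=p, i+j=2p), |w| = 4p ≥ p.
The pumping lemma gives a decomposition w = xyz where |xy| ≤ p and y is nonempty.
Since the first p symbols of w are all a's and |xy| ≤ p, y lies entirely in the leading a-block: y = a^k for some k with 1 ≤ k ≤ p.
Consider xy^2z = a^{p+k} b^p c^{2p}. Now the a- and b-counts sum to 2p+k, but the c-count is 2p ≠ 2p+k. So xy^2z ∉ L.
This is a contradiction; hence L is not regular.

a^{p+k} b^p c^{2p}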